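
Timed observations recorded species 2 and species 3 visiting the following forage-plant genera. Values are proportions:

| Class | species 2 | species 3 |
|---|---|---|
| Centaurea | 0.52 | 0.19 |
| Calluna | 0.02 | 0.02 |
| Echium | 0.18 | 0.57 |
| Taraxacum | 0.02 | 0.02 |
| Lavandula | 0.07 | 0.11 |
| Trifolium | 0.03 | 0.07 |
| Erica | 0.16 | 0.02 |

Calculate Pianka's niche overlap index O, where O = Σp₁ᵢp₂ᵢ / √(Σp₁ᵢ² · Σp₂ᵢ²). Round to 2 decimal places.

Σ p₁ᵢp₂ᵢ = 0.0988 + 0.0004 + 0.1026 + 0.0004 + 0.0077 + 0.0021 + 0.0032 = 0.2152
Σp_1ᵢ² = 0.52² + 0.02² + 0.18² + 0.02² + 0.07² + 0.03² + 0.16² = 0.2704 + 0.0004 + 0.0324 + 0.0004 + 0.0049 + 0.0009 + 0.0256 = 0.3350
Σp_2ᵢ² = 0.19² + 0.02² + 0.57² + 0.02² + 0.11² + 0.07² + 0.02² = 0.0361 + 0.0004 + 0.3249 + 0.0004 + 0.0121 + 0.0049 + 0.0004 = 0.3792
O = 0.2152 / √(0.3350 × 0.3792) = 0.2152 / 0.35642 = 0.6038

0.60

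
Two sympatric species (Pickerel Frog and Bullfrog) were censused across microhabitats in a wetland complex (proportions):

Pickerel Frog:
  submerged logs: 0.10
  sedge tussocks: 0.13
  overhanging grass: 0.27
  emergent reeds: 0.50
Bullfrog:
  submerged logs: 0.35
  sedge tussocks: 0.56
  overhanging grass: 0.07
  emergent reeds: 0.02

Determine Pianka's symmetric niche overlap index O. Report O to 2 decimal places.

Σ p₁ᵢp₂ᵢ = 0.0350 + 0.0728 + 0.0189 + 0.0100 = 0.1367
Σp_1ᵢ² = 0.10² + 0.13² + 0.27² + 0.50² = 0.0100 + 0.0169 + 0.0729 + 0.2500 = 0.3498
Σp_2ᵢ² = 0.35² + 0.56² + 0.07² + 0.02² = 0.1225 + 0.3136 + 0.0049 + 0.0004 = 0.4414
O = 0.1367 / √(0.3498 × 0.4414) = 0.1367 / 0.39294 = 0.3479

0.35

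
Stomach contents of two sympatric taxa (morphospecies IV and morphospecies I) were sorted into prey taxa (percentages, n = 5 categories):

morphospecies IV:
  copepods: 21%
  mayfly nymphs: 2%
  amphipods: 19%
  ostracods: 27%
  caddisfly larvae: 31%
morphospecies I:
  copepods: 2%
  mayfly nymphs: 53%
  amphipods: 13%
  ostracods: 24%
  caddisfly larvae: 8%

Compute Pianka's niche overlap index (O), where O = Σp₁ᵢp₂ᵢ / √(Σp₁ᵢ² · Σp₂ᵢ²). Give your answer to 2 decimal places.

0.43

Convert percentages to proportions (divide by 100).
Σ p₁ᵢp₂ᵢ = 0.0042 + 0.0106 + 0.0247 + 0.0648 + 0.0248 = 0.1291
Σp_1ᵢ² = 0.21² + 0.02² + 0.19² + 0.27² + 0.31² = 0.0441 + 0.0004 + 0.0361 + 0.0729 + 0.0961 = 0.2496
Σp_2ᵢ² = 0.02² + 0.53² + 0.13² + 0.24² + 0.08² = 0.0004 + 0.2809 + 0.0169 + 0.0576 + 0.0064 = 0.3622
O = 0.1291 / √(0.2496 × 0.3622) = 0.1291 / 0.30067 = 0.4294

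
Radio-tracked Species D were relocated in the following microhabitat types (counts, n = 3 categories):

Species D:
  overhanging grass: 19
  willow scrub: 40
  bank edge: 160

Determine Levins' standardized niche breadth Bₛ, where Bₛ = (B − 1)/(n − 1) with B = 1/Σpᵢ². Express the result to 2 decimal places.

Proportions for Species D (n=219): 19/219=0.0868, 40/219=0.1826, 160/219=0.7306
Σpᵢ² = 0.0868² + 0.1826² + 0.7306² = 0.007534 + 0.033343 + 0.533776 = 0.574653
B = 1 / 0.574653 = 1.7402
Bₛ = (B − 1)/(n − 1) = (1.7402 − 1)/(3 − 1) = 0.7402/2 = 0.3701

0.37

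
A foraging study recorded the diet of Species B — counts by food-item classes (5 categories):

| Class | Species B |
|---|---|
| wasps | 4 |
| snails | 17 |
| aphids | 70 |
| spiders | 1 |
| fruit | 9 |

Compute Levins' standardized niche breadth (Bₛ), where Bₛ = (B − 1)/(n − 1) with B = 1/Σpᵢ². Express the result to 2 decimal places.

0.23

Proportions for Species B (n=101): 4/101=0.0396, 17/101=0.1683, 70/101=0.6931, 1/101=0.0099, 9/101=0.0891
Σpᵢ² = 0.0396² + 0.1683² + 0.6931² + 0.0099² + 0.0891² = 0.001568 + 0.028325 + 0.480388 + 0.000098 + 0.007939 = 0.518318
B = 1 / 0.518318 = 1.9293
Bₛ = (B − 1)/(n − 1) = (1.9293 − 1)/(5 − 1) = 0.9293/4 = 0.2323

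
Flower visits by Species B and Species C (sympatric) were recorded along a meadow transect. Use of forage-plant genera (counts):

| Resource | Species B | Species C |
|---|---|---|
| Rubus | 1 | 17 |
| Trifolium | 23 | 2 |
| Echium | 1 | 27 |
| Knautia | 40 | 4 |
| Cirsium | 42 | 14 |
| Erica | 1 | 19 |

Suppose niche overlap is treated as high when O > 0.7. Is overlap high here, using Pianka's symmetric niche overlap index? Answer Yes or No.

Proportions for Species B (n=108): 1/108=0.0093, 23/108=0.2130, 1/108=0.0093, 40/108=0.3704, 42/108=0.3889, 1/108=0.0093
Proportions for Species C (n=83): 17/83=0.2048, 2/83=0.0241, 27/83=0.3253, 4/83=0.0482, 14/83=0.1687, 19/83=0.2289
Σ p₁ᵢp₂ᵢ = 0.001905 + 0.005133 + 0.003025 + 0.017853 + 0.065607 + 0.002129 = 0.095652
Σp_1ᵢ² = 0.0093² + 0.2130² + 0.0093² + 0.3704² + 0.3889² + 0.0093² = 0.000086 + 0.045369 + 0.000086 + 0.137196 + 0.151243 + 0.000086 = 0.334066
Σp_2ᵢ² = 0.2048² + 0.0241² + 0.3253² + 0.0482² + 0.1687² + 0.2289² = 0.041943 + 0.000581 + 0.105820 + 0.002323 + 0.028460 + 0.052395 = 0.231522
O = 0.095652 / √(0.334066 × 0.231522) = 0.095652 / 0.2781072 = 0.3439
O = 0.3439 < 0.7 → No.

No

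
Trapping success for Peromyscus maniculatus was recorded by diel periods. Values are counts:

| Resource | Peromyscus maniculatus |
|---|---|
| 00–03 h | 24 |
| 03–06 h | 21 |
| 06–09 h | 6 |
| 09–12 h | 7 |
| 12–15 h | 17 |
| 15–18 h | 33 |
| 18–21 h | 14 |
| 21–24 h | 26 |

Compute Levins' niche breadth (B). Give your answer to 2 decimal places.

6.53

Proportions for Peromyscus maniculatus (n=148): 24/148=0.1622, 21/148=0.1419, 6/148=0.0405, 7/148=0.0473, 17/148=0.1149, 33/148=0.2230, 14/148=0.0946, 26/148=0.1757
Σpᵢ² = 0.1622² + 0.1419² + 0.0405² + 0.0473² + 0.1149² + 0.2230² + 0.0946² + 0.1757² = 0.026309 + 0.020136 + 0.001640 + 0.002237 + 0.013202 + 0.049729 + 0.008949 + 0.030870 = 0.153072
B = 1 / 0.153072 = 6.5329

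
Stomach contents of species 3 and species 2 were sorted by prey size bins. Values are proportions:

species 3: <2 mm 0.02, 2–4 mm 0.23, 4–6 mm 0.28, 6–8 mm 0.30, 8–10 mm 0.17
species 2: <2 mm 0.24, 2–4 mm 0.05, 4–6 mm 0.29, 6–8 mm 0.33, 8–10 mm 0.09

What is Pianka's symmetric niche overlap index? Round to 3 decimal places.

0.828

Σ p₁ᵢp₂ᵢ = 0.0048 + 0.0115 + 0.0812 + 0.0990 + 0.0153 = 0.2118
Σp_1ᵢ² = 0.02² + 0.23² + 0.28² + 0.30² + 0.17² = 0.0004 + 0.0529 + 0.0784 + 0.0900 + 0.0289 = 0.2506
Σp_2ᵢ² = 0.24² + 0.05² + 0.29² + 0.33² + 0.09² = 0.0576 + 0.0025 + 0.0841 + 0.1089 + 0.0081 = 0.2612
O = 0.2118 / √(0.2506 × 0.2612) = 0.2118 / 0.255845 = 0.82784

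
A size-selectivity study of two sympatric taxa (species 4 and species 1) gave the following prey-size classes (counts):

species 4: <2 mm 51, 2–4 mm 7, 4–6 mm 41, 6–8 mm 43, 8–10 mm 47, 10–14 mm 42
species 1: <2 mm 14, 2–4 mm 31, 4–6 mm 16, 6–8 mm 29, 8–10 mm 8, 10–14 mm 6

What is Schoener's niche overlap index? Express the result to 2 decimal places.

Proportions for species 4 (n=231): 51/231=0.2208, 7/231=0.0303, 41/231=0.1775, 43/231=0.1861, 47/231=0.2035, 42/231=0.1818
Proportions for species 1 (n=104): 14/104=0.1346, 31/104=0.2981, 16/104=0.1538, 29/104=0.2788, 8/104=0.0769, 6/104=0.0577
Σ|p₁ᵢ − p₂ᵢ| = 0.0862 + 0.2678 + 0.0237 + 0.0927 + 0.1266 + 0.1241 = 0.7211
D = 1 − ½ × 0.7211 = 1 − 0.36055 = 0.63945

0.64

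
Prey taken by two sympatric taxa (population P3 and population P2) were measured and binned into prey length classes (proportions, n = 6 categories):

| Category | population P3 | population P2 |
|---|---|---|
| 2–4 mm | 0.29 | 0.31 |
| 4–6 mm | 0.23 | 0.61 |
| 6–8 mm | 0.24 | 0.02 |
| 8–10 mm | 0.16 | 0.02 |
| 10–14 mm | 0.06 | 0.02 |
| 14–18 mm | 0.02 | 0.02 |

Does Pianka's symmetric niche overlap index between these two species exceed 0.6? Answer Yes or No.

Σ p₁ᵢp₂ᵢ = 0.0899 + 0.1403 + 0.0048 + 0.0032 + 0.0012 + 0.0004 = 0.2398
Σp_1ᵢ² = 0.29² + 0.23² + 0.24² + 0.16² + 0.06² + 0.02² = 0.0841 + 0.0529 + 0.0576 + 0.0256 + 0.0036 + 0.0004 = 0.2242
Σp_2ᵢ² = 0.31² + 0.61² + 0.02² + 0.02² + 0.02² + 0.02² = 0.0961 + 0.3721 + 0.0004 + 0.0004 + 0.0004 + 0.0004 = 0.4698
O = 0.2398 / √(0.2242 × 0.4698) = 0.2398 / 0.32454 = 0.7389
O = 0.7389 > 0.6 → Yes.

Yes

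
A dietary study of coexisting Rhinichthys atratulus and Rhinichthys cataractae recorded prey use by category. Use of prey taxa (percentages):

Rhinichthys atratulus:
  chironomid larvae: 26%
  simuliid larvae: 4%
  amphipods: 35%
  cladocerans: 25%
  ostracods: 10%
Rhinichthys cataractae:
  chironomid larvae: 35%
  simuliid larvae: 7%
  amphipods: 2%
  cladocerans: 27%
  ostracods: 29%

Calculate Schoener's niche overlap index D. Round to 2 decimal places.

0.67

Convert percentages to proportions (divide by 100).
Σ|p₁ᵢ − p₂ᵢ| = 0.09 + 0.03 + 0.33 + 0.02 + 0.19 = 0.66
D = 1 − ½ × 0.66 = 1 − 0.330 = 0.6700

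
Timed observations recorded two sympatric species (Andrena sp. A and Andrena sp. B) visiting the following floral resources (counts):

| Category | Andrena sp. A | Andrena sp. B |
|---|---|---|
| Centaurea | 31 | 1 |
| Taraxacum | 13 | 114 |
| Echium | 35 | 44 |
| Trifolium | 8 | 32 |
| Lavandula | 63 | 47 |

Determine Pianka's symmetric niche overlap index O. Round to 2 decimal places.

Proportions for Andrena sp. A (n=150): 31/150=0.2067, 13/150=0.0867, 35/150=0.2333, 8/150=0.0533, 63/150=0.4200
Proportions for Andrena sp. B (n=238): 1/238=0.0042, 114/238=0.4790, 44/238=0.1849, 32/238=0.1345, 47/238=0.1975
Σ p₁ᵢp₂ᵢ = 0.000868 + 0.041529 + 0.043137 + 0.007169 + 0.082950 = 0.175653
Σp_1ᵢ² = 0.2067² + 0.0867² + 0.2333² + 0.0533² + 0.4200² = 0.042725 + 0.007517 + 0.054429 + 0.002841 + 0.176400 = 0.283912
Σp_2ᵢ² = 0.0042² + 0.4790² + 0.1849² + 0.1345² + 0.1975² = 0.000018 + 0.229441 + 0.034188 + 0.018090 + 0.039006 = 0.320743
O = 0.175653 / √(0.283912 × 0.320743) = 0.175653 / 0.3017661 = 0.5821

0.58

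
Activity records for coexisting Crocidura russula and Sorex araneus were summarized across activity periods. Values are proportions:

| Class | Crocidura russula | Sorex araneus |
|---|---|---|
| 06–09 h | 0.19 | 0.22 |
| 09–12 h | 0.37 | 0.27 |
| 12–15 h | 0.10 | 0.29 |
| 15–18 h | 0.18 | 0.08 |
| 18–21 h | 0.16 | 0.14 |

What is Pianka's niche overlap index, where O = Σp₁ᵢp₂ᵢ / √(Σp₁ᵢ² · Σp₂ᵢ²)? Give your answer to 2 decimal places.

Σ p₁ᵢp₂ᵢ = 0.0418 + 0.0999 + 0.0290 + 0.0144 + 0.0224 = 0.2075
Σp_1ᵢ² = 0.19² + 0.37² + 0.10² + 0.18² + 0.16² = 0.0361 + 0.1369 + 0.0100 + 0.0324 + 0.0256 = 0.2410
Σp_2ᵢ² = 0.22² + 0.27² + 0.29² + 0.08² + 0.14² = 0.0484 + 0.0729 + 0.0841 + 0.0064 + 0.0196 = 0.2314
O = 0.2075 / √(0.2410 × 0.2314) = 0.2075 / 0.23615 = 0.8787

0.88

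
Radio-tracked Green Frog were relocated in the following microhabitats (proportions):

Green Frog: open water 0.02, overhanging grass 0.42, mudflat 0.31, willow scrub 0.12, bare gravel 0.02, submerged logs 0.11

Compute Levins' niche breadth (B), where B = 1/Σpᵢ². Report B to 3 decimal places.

Σpᵢ² = 0.02² + 0.42² + 0.31² + 0.12² + 0.02² + 0.11² = 0.0004 + 0.1764 + 0.0961 + 0.0144 + 0.0004 + 0.0121 = 0.2998
B = 1 / 0.2998 = 3.33556

3.336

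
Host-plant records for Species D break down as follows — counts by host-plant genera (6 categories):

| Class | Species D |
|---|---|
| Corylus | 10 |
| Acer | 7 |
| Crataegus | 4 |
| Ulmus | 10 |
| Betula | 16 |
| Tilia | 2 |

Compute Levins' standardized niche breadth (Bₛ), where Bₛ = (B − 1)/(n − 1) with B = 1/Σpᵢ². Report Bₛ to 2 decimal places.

Proportions for Species D (n=49): 10/49=0.2041, 7/49=0.1429, 4/49=0.0816, 10/49=0.2041, 16/49=0.3265, 2/49=0.0408
Σpᵢ² = 0.2041² + 0.1429² + 0.0816² + 0.2041² + 0.3265² + 0.0408² = 0.041657 + 0.020420 + 0.006659 + 0.041657 + 0.106602 + 0.001665 = 0.218660
B = 1 / 0.218660 = 4.5733
Bₛ = (B − 1)/(n − 1) = (4.5733 − 1)/(6 − 1) = 3.5733/5 = 0.7147

0.71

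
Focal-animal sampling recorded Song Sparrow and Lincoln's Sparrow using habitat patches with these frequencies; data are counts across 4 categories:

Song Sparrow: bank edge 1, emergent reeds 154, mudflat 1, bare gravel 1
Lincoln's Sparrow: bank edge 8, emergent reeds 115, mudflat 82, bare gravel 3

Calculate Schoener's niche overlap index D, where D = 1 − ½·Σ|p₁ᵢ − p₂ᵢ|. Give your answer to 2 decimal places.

Proportions for Song Sparrow (n=157): 1/157=0.0064, 154/157=0.9809, 1/157=0.0064, 1/157=0.0064
Proportions for Lincoln's Sparrow (n=208): 8/208=0.0385, 115/208=0.5529, 82/208=0.3942, 3/208=0.0144
Σ|p₁ᵢ − p₂ᵢ| = 0.0321 + 0.4280 + 0.3878 + 0.0080 = 0.8559
D = 1 − ½ × 0.8559 = 1 − 0.42795 = 0.57205

0.57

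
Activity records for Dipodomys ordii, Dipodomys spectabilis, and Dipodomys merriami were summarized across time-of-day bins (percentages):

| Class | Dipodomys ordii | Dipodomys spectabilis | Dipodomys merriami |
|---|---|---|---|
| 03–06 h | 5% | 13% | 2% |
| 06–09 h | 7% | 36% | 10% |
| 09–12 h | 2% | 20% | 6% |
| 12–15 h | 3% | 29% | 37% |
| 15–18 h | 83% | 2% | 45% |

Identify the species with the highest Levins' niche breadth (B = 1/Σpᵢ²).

Dipodomys spectabilis

Convert percentages to proportions (divide by 100).
Σp_ordiᵢ² = 0.05² + 0.07² + 0.02² + 0.03² + 0.83² = 0.0025 + 0.0049 + 0.0004 + 0.0009 + 0.6889 = 0.6976
B_ordi = 1 / 0.6976 = 1.4335
Σp_specᵢ² = 0.13² + 0.36² + 0.20² + 0.29² + 0.02² = 0.0169 + 0.1296 + 0.0400 + 0.0841 + 0.0004 = 0.2710
B_spec = 1 / 0.2710 = 3.6900
Σp_merrᵢ² = 0.02² + 0.10² + 0.06² + 0.37² + 0.45² = 0.0004 + 0.0100 + 0.0036 + 0.1369 + 0.2025 = 0.3534
B_merr = 1 / 0.3534 = 2.8297
Highest B → broadest niche (most generalist): Dipodomys spectabilis (B = 3.69).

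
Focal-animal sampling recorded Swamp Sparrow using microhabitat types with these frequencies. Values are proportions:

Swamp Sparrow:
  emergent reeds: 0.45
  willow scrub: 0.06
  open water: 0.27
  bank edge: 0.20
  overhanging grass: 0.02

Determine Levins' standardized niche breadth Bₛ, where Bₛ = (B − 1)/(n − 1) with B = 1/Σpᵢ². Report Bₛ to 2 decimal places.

Σpᵢ² = 0.45² + 0.06² + 0.27² + 0.20² + 0.02² = 0.2025 + 0.0036 + 0.0729 + 0.0400 + 0.0004 = 0.3194
B = 1 / 0.3194 = 3.1309
Bₛ = (B − 1)/(n − 1) = (3.1309 − 1)/(5 − 1) = 2.1309/4 = 0.5327

0.53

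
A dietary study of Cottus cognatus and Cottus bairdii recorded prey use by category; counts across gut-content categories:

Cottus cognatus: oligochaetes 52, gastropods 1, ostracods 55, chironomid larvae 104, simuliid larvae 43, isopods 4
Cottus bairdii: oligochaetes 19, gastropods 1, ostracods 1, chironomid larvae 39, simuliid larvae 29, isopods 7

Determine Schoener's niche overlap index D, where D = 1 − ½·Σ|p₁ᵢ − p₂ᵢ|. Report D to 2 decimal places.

0.80

Proportions for Cottus cognatus (n=259): 52/259=0.2008, 1/259=0.0039, 55/259=0.2124, 104/259=0.4015, 43/259=0.1660, 4/259=0.0154
Proportions for Cottus bairdii (n=96): 19/96=0.1979, 1/96=0.0104, 1/96=0.0104, 39/96=0.4063, 29/96=0.3021, 7/96=0.0729
Σ|p₁ᵢ − p₂ᵢ| = 0.0029 + 0.0065 + 0.2020 + 0.0048 + 0.1361 + 0.0575 = 0.4098
D = 1 − ½ × 0.4098 = 1 − 0.20490 = 0.79510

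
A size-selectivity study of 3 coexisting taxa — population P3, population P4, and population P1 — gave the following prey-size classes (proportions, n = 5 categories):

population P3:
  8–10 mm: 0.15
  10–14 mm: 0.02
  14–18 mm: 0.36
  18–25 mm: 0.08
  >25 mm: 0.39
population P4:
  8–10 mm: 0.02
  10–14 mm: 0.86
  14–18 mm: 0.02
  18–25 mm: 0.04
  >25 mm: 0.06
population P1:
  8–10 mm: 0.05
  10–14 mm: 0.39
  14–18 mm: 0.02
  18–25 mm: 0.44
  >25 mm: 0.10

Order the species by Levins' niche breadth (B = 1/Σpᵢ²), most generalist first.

Σp_P3ᵢ² = 0.15² + 0.02² + 0.36² + 0.08² + 0.39² = 0.0225 + 0.0004 + 0.1296 + 0.0064 + 0.1521 = 0.3110
B_P3 = 1 / 0.3110 = 3.2154
Σp_P4ᵢ² = 0.02² + 0.86² + 0.02² + 0.04² + 0.06² = 0.0004 + 0.7396 + 0.0004 + 0.0016 + 0.0036 = 0.7456
B_P4 = 1 / 0.7456 = 1.3412
Σp_P1ᵢ² = 0.05² + 0.39² + 0.02² + 0.44² + 0.10² = 0.0025 + 0.1521 + 0.0004 + 0.1936 + 0.0100 = 0.3586
B_P1 = 1 / 0.3586 = 2.7886
Ranking by B (broadest → narrowest): population P3 (3.22) > population P1 (2.79) > population P4 (1.34)

population P3 > population P1 > population P4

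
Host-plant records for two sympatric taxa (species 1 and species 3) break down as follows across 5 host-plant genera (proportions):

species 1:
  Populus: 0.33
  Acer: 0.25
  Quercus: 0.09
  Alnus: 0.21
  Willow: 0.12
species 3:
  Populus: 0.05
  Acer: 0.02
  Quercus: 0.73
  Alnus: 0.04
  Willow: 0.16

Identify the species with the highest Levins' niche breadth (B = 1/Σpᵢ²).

Σp_1ᵢ² = 0.33² + 0.25² + 0.09² + 0.21² + 0.12² = 0.1089 + 0.0625 + 0.0081 + 0.0441 + 0.0144 = 0.2380
B_1 = 1 / 0.2380 = 4.2017
Σp_3ᵢ² = 0.05² + 0.02² + 0.73² + 0.04² + 0.16² = 0.0025 + 0.0004 + 0.5329 + 0.0016 + 0.0256 = 0.5630
B_3 = 1 / 0.5630 = 1.7762
Highest B → broadest niche (most generalist): species 1 (B = 4.20).

species 1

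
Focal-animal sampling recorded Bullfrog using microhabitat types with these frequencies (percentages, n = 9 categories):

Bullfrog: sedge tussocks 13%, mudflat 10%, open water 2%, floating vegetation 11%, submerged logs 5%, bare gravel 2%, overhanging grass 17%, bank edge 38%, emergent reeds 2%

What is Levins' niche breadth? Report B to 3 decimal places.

Convert percentages to proportions (divide by 100).
Σpᵢ² = 0.13² + 0.10² + 0.02² + 0.11² + 0.05² + 0.02² + 0.17² + 0.38² + 0.02² = 0.0169 + 0.0100 + 0.0004 + 0.0121 + 0.0025 + 0.0004 + 0.0289 + 0.1444 + 0.0004 = 0.2160
B = 1 / 0.2160 = 4.62963

4.630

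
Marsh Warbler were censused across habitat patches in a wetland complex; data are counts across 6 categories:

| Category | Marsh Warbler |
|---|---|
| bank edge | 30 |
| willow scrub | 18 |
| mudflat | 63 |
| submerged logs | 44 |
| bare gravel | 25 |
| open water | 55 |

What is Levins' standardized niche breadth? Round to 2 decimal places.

0.82

Proportions for Marsh Warbler (n=235): 30/235=0.1277, 18/235=0.0766, 63/235=0.2681, 44/235=0.1872, 25/235=0.1064, 55/235=0.2340
Σpᵢ² = 0.1277² + 0.0766² + 0.2681² + 0.1872² + 0.1064² + 0.2340² = 0.016307 + 0.005868 + 0.071878 + 0.035044 + 0.011321 + 0.054756 = 0.195174
B = 1 / 0.195174 = 5.1236
Bₛ = (B − 1)/(n − 1) = (5.1236 − 1)/(6 − 1) = 4.1236/5 = 0.8247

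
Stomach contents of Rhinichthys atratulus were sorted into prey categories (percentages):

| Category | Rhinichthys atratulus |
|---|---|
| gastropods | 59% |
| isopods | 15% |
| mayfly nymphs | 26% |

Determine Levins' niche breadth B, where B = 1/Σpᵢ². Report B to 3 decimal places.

2.282

Convert percentages to proportions (divide by 100).
Σpᵢ² = 0.59² + 0.15² + 0.26² = 0.3481 + 0.0225 + 0.0676 = 0.4382
B = 1 / 0.4382 = 2.28206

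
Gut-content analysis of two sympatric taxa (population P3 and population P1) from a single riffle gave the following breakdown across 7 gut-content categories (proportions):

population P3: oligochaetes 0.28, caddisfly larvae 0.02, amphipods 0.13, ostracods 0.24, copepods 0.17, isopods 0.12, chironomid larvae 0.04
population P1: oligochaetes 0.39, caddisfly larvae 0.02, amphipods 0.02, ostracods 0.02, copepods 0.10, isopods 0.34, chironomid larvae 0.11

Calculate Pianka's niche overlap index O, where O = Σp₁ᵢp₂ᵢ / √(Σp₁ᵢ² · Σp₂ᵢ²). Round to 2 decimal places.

0.75

Σ p₁ᵢp₂ᵢ = 0.1092 + 0.0004 + 0.0026 + 0.0048 + 0.0170 + 0.0408 + 0.0044 = 0.1792
Σp_1ᵢ² = 0.28² + 0.02² + 0.13² + 0.24² + 0.17² + 0.12² + 0.04² = 0.0784 + 0.0004 + 0.0169 + 0.0576 + 0.0289 + 0.0144 + 0.0016 = 0.1982
Σp_2ᵢ² = 0.39² + 0.02² + 0.02² + 0.02² + 0.10² + 0.34² + 0.11² = 0.1521 + 0.0004 + 0.0004 + 0.0004 + 0.0100 + 0.1156 + 0.0121 = 0.2910
O = 0.1792 / √(0.1982 × 0.2910) = 0.1792 / 0.24016 = 0.7462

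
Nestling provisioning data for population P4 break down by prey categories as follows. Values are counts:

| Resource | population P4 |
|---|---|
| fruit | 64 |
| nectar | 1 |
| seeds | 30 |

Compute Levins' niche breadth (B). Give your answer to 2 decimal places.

Proportions for population P4 (n=95): 64/95=0.6737, 1/95=0.0105, 30/95=0.3158
Σpᵢ² = 0.6737² + 0.0105² + 0.3158² = 0.453872 + 0.000110 + 0.099730 = 0.553712
B = 1 / 0.553712 = 1.8060

1.81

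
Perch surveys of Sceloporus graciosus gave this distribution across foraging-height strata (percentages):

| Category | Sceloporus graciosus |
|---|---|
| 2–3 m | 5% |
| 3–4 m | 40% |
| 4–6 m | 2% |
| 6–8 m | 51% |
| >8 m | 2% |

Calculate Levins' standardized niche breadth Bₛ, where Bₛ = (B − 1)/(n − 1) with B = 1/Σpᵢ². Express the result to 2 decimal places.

0.34

Convert percentages to proportions (divide by 100).
Σpᵢ² = 0.05² + 0.40² + 0.02² + 0.51² + 0.02² = 0.0025 + 0.1600 + 0.0004 + 0.2601 + 0.0004 = 0.4234
B = 1 / 0.4234 = 2.3618
Bₛ = (B − 1)/(n − 1) = (2.3618 − 1)/(5 − 1) = 1.3618/4 = 0.3405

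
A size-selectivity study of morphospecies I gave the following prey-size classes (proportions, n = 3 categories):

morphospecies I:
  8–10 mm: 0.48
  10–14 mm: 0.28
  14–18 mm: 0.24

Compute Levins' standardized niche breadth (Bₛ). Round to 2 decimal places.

0.86

Σpᵢ² = 0.48² + 0.28² + 0.24² = 0.2304 + 0.0784 + 0.0576 = 0.3664
B = 1 / 0.3664 = 2.7293
Bₛ = (B − 1)/(n − 1) = (2.7293 − 1)/(3 − 1) = 1.7293/2 = 0.8647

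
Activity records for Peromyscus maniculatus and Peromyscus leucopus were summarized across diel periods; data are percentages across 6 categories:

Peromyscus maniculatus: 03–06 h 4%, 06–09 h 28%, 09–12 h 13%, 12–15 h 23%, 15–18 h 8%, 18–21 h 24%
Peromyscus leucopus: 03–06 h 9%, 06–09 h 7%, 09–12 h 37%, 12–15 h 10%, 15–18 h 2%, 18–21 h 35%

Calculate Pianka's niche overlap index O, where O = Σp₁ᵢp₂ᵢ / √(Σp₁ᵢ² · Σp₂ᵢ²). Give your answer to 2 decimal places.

Convert percentages to proportions (divide by 100).
Σ p₁ᵢp₂ᵢ = 0.0036 + 0.0196 + 0.0481 + 0.0230 + 0.0016 + 0.0840 = 0.1799
Σp_1ᵢ² = 0.04² + 0.28² + 0.13² + 0.23² + 0.08² + 0.24² = 0.0016 + 0.0784 + 0.0169 + 0.0529 + 0.0064 + 0.0576 = 0.2138
Σp_2ᵢ² = 0.09² + 0.07² + 0.37² + 0.10² + 0.02² + 0.35² = 0.0081 + 0.0049 + 0.1369 + 0.0100 + 0.0004 + 0.1225 = 0.2828
O = 0.1799 / √(0.2138 × 0.2828) = 0.1799 / 0.24589 = 0.7316

0.73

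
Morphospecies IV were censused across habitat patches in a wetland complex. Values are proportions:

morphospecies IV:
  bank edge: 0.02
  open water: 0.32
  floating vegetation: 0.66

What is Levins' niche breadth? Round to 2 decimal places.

Σpᵢ² = 0.02² + 0.32² + 0.66² = 0.0004 + 0.1024 + 0.4356 = 0.5384
B = 1 / 0.5384 = 1.8574

1.86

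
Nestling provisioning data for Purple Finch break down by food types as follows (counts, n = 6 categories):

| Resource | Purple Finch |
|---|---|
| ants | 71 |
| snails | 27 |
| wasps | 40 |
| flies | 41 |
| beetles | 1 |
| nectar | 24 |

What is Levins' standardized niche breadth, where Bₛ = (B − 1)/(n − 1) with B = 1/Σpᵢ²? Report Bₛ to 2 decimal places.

0.66

Proportions for Purple Finch (n=204): 71/204=0.3480, 27/204=0.1324, 40/204=0.1961, 41/204=0.2010, 1/204=0.0049, 24/204=0.1176
Σpᵢ² = 0.3480² + 0.1324² + 0.1961² + 0.2010² + 0.0049² + 0.1176² = 0.121104 + 0.017530 + 0.038455 + 0.040401 + 0.000024 + 0.013830 = 0.231344
B = 1 / 0.231344 = 4.3226
Bₛ = (B − 1)/(n − 1) = (4.3226 − 1)/(6 − 1) = 3.3226/5 = 0.6645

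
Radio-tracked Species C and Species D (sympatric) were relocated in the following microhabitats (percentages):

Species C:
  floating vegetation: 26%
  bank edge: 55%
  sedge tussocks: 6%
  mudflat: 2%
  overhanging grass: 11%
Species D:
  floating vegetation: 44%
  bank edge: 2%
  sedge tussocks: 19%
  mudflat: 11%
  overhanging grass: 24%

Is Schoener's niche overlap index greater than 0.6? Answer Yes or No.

No

Convert percentages to proportions (divide by 100).
Σ|p₁ᵢ − p₂ᵢ| = 0.18 + 0.53 + 0.13 + 0.09 + 0.13 = 1.06
D = 1 − ½ × 1.06 = 1 − 0.530 = 0.4700
D = 0.4700 < 0.6 → No.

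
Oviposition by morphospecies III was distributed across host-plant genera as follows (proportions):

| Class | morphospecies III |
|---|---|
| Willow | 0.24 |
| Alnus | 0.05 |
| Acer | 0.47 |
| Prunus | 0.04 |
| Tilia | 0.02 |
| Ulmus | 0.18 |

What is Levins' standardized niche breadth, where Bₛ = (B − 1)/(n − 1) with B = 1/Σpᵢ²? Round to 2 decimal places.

0.43

Σpᵢ² = 0.24² + 0.05² + 0.47² + 0.04² + 0.02² + 0.18² = 0.0576 + 0.0025 + 0.2209 + 0.0016 + 0.0004 + 0.0324 = 0.3154
B = 1 / 0.3154 = 3.1706
Bₛ = (B − 1)/(n − 1) = (3.1706 − 1)/(6 − 1) = 2.1706/5 = 0.4341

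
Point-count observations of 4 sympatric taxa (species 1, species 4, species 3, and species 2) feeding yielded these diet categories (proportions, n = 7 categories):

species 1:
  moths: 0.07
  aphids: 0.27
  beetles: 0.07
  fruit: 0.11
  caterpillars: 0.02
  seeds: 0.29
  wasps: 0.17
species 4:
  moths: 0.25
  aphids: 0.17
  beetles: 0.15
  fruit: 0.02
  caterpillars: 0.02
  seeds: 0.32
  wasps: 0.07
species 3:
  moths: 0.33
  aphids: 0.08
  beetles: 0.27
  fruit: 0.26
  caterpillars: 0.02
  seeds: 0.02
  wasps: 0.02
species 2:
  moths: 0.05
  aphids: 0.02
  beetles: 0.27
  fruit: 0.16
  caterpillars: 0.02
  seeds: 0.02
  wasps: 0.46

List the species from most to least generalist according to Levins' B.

species 1 > species 4 > species 3 > species 2

Σp_1ᵢ² = 0.07² + 0.27² + 0.07² + 0.11² + 0.02² + 0.29² + 0.17² = 0.0049 + 0.0729 + 0.0049 + 0.0121 + 0.0004 + 0.0841 + 0.0289 = 0.2082
B_1 = 1 / 0.2082 = 4.8031
Σp_4ᵢ² = 0.25² + 0.17² + 0.15² + 0.02² + 0.02² + 0.32² + 0.07² = 0.0625 + 0.0289 + 0.0225 + 0.0004 + 0.0004 + 0.1024 + 0.0049 = 0.2220
B_4 = 1 / 0.2220 = 4.5045
Σp_3ᵢ² = 0.33² + 0.08² + 0.27² + 0.26² + 0.02² + 0.02² + 0.02² = 0.1089 + 0.0064 + 0.0729 + 0.0676 + 0.0004 + 0.0004 + 0.0004 = 0.2570
B_3 = 1 / 0.2570 = 3.8911
Σp_2ᵢ² = 0.05² + 0.02² + 0.27² + 0.16² + 0.02² + 0.02² + 0.46² = 0.0025 + 0.0004 + 0.0729 + 0.0256 + 0.0004 + 0.0004 + 0.2116 = 0.3138
B_2 = 1 / 0.3138 = 3.1867
Ranking by B (broadest → narrowest): species 1 (4.80) > species 4 (4.50) > species 3 (3.89) > species 2 (3.19)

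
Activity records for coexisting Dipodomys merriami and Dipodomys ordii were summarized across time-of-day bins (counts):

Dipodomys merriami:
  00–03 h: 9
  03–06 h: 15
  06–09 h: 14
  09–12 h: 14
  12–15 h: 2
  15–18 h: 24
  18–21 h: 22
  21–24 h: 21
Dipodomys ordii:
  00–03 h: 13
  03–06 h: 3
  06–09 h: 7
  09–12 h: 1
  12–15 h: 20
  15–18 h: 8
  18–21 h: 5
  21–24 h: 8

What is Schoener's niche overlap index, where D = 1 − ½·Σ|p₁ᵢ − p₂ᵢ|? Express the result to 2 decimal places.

0.58

Proportions for Dipodomys merriami (n=121): 9/121=0.0744, 15/121=0.1240, 14/121=0.1157, 14/121=0.1157, 2/121=0.0165, 24/121=0.1983, 22/121=0.1818, 21/121=0.1736
Proportions for Dipodomys ordii (n=65): 13/65=0.2000, 3/65=0.0462, 7/65=0.1077, 1/65=0.0154, 20/65=0.3077, 8/65=0.1231, 5/65=0.0769, 8/65=0.1231
Σ|p₁ᵢ − p₂ᵢ| = 0.1256 + 0.0778 + 0.0080 + 0.1003 + 0.2912 + 0.0752 + 0.1049 + 0.0505 = 0.8335
D = 1 − ½ × 0.8335 = 1 − 0.41675 = 0.58325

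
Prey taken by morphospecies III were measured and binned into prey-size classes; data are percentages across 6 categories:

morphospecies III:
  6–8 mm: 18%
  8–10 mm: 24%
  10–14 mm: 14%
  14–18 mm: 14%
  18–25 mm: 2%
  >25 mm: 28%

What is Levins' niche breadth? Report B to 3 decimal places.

4.808

Convert percentages to proportions (divide by 100).
Σpᵢ² = 0.18² + 0.24² + 0.14² + 0.14² + 0.02² + 0.28² = 0.0324 + 0.0576 + 0.0196 + 0.0196 + 0.0004 + 0.0784 = 0.2080
B = 1 / 0.2080 = 4.80769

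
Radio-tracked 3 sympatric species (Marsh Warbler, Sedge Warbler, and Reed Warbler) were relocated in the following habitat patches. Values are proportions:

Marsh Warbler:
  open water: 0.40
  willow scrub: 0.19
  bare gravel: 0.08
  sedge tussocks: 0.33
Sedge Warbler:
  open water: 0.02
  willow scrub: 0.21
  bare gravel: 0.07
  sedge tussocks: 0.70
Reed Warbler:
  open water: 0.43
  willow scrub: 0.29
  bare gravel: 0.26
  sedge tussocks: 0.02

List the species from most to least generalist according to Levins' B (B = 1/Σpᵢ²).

Σp_Marsᵢ² = 0.40² + 0.19² + 0.08² + 0.33² = 0.1600 + 0.0361 + 0.0064 + 0.1089 = 0.3114
B_Mars = 1 / 0.3114 = 3.2113
Σp_Sedgᵢ² = 0.02² + 0.21² + 0.07² + 0.70² = 0.0004 + 0.0441 + 0.0049 + 0.4900 = 0.5394
B_Sedg = 1 / 0.5394 = 1.8539
Σp_Reedᵢ² = 0.43² + 0.29² + 0.26² + 0.02² = 0.1849 + 0.0841 + 0.0676 + 0.0004 = 0.3370
B_Reed = 1 / 0.3370 = 2.9674
Ranking by B (broadest → narrowest): Marsh Warbler (3.21) > Reed Warbler (2.97) > Sedge Warbler (1.85)

Marsh Warbler > Reed Warbler > Sedge Warbler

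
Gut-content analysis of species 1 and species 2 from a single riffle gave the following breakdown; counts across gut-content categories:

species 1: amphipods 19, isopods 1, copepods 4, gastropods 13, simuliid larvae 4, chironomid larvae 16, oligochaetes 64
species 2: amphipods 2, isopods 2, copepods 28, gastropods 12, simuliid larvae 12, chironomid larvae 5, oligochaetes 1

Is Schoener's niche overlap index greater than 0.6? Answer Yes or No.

No

Proportions for species 1 (n=121): 19/121=0.1570, 1/121=0.0083, 4/121=0.0331, 13/121=0.1074, 4/121=0.0331, 16/121=0.1322, 64/121=0.5289
Proportions for species 2 (n=62): 2/62=0.0323, 2/62=0.0323, 28/62=0.4516, 12/62=0.1935, 12/62=0.1935, 5/62=0.0806, 1/62=0.0161
Σ|p₁ᵢ − p₂ᵢ| = 0.1247 + 0.0240 + 0.4185 + 0.0861 + 0.1604 + 0.0516 + 0.5128 = 1.3781
D = 1 − ½ × 1.3781 = 1 − 0.68905 = 0.31095
D = 0.31095 < 0.6 → No.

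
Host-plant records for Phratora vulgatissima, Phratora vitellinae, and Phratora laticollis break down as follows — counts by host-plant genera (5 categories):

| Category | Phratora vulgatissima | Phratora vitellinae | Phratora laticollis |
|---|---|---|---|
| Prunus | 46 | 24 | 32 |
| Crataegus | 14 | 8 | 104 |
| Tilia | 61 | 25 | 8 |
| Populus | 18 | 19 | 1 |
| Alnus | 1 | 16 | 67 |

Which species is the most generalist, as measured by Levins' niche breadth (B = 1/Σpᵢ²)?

Proportions for Phratora vulgatissima (n=140): 46/140=0.3286, 14/140=0.1000, 61/140=0.4357, 18/140=0.1286, 1/140=0.0071
Proportions for Phratora vitellinae (n=92): 24/92=0.2609, 8/92=0.0870, 25/92=0.2717, 19/92=0.2065, 16/92=0.1739
Proportions for Phratora laticollis (n=212): 32/212=0.1509, 104/212=0.4906, 8/212=0.0377, 1/212=0.0047, 67/212=0.3160
Σp_vulgᵢ² = 0.3286² + 0.1000² + 0.4357² + 0.1286² + 0.0071² = 0.107978 + 0.010000 + 0.189834 + 0.016538 + 0.000050 = 0.324400
B_vulg = 1 / 0.324400 = 3.0826
Σp_viteᵢ² = 0.2609² + 0.0870² + 0.2717² + 0.2065² + 0.1739² = 0.068069 + 0.007569 + 0.073821 + 0.042642 + 0.030241 = 0.222342
B_vite = 1 / 0.222342 = 4.4976
Σp_latiᵢ² = 0.1509² + 0.4906² + 0.0377² + 0.0047² + 0.3160² = 0.022771 + 0.240688 + 0.001421 + 0.000022 + 0.099856 = 0.364758
B_lati = 1 / 0.364758 = 2.7415
Highest B → broadest niche (most generalist): Phratora vitellinae (B = 4.50).

Phratora vitellinae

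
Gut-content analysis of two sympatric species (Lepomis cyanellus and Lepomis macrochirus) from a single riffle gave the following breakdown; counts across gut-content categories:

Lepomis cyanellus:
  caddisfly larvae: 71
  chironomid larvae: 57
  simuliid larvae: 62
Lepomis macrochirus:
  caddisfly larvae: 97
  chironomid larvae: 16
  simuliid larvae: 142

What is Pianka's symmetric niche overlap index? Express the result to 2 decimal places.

Proportions for Lepomis cyanellus (n=190): 71/190=0.3737, 57/190=0.3000, 62/190=0.3263
Proportions for Lepomis macrochirus (n=255): 97/255=0.3804, 16/255=0.0627, 142/255=0.5569
Σ p₁ᵢp₂ᵢ = 0.142155 + 0.018810 + 0.181716 = 0.342681
Σp_1ᵢ² = 0.3737² + 0.3000² + 0.3263² = 0.139652 + 0.090000 + 0.106472 = 0.336124
Σp_2ᵢ² = 0.3804² + 0.0627² + 0.5569² = 0.144704 + 0.003931 + 0.310138 = 0.458773
O = 0.342681 / √(0.336124 × 0.458773) = 0.342681 / 0.3926890 = 0.8727

0.87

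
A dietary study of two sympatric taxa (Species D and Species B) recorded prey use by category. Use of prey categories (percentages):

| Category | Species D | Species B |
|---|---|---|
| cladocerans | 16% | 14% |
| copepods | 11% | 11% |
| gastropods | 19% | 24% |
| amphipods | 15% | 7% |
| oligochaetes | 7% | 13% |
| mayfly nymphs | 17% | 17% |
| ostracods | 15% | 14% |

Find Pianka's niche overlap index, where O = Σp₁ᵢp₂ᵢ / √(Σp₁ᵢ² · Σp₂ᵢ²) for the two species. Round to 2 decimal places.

0.96

Convert percentages to proportions (divide by 100).
Σ p₁ᵢp₂ᵢ = 0.0224 + 0.0121 + 0.0456 + 0.0105 + 0.0091 + 0.0289 + 0.0210 = 0.1496
Σp_1ᵢ² = 0.16² + 0.11² + 0.19² + 0.15² + 0.07² + 0.17² + 0.15² = 0.0256 + 0.0121 + 0.0361 + 0.0225 + 0.0049 + 0.0289 + 0.0225 = 0.1526
Σp_2ᵢ² = 0.14² + 0.11² + 0.24² + 0.07² + 0.13² + 0.17² + 0.14² = 0.0196 + 0.0121 + 0.0576 + 0.0049 + 0.0169 + 0.0289 + 0.0196 = 0.1596
O = 0.1496 / √(0.1526 × 0.1596) = 0.1496 / 0.15606 = 0.9586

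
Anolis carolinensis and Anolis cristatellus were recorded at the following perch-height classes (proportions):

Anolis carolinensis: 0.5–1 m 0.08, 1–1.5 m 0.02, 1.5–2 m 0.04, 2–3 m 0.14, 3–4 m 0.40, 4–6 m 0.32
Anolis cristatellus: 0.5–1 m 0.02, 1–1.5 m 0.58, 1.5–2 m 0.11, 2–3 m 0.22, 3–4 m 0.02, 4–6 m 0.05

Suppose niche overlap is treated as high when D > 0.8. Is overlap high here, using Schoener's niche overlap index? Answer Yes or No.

No

Σ|p₁ᵢ − p₂ᵢ| = 0.06 + 0.56 + 0.07 + 0.08 + 0.38 + 0.27 = 1.42
D = 1 − ½ × 1.42 = 1 − 0.710 = 0.2900
D = 0.2900 < 0.8 → No.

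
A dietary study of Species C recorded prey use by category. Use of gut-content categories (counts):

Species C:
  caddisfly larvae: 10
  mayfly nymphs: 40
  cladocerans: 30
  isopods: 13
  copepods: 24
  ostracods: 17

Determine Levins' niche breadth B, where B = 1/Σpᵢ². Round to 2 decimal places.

Proportions for Species C (n=134): 10/134=0.0746, 40/134=0.2985, 30/134=0.2239, 13/134=0.0970, 24/134=0.1791, 17/134=0.1269
Σpᵢ² = 0.0746² + 0.2985² + 0.2239² + 0.0970² + 0.1791² + 0.1269² = 0.005565 + 0.089102 + 0.050131 + 0.009409 + 0.032077 + 0.016104 = 0.202388
B = 1 / 0.202388 = 4.9410

4.94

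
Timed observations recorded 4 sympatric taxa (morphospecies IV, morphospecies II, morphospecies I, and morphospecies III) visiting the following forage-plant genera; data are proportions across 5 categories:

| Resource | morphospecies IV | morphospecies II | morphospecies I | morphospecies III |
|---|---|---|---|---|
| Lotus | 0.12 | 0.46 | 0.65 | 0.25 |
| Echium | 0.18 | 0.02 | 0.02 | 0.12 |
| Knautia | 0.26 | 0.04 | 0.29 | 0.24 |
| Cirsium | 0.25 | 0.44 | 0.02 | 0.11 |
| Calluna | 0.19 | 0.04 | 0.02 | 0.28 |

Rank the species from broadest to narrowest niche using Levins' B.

Σp_IVᵢ² = 0.12² + 0.18² + 0.26² + 0.25² + 0.19² = 0.0144 + 0.0324 + 0.0676 + 0.0625 + 0.0361 = 0.2130
B_IV = 1 / 0.2130 = 4.6948
Σp_IIᵢ² = 0.46² + 0.02² + 0.04² + 0.44² + 0.04² = 0.2116 + 0.0004 + 0.0016 + 0.1936 + 0.0016 = 0.4088
B_II = 1 / 0.4088 = 2.4462
Σp_Iᵢ² = 0.65² + 0.02² + 0.29² + 0.02² + 0.02² = 0.4225 + 0.0004 + 0.0841 + 0.0004 + 0.0004 = 0.5078
B_I = 1 / 0.5078 = 1.9693
Σp_IIIᵢ² = 0.25² + 0.12² + 0.24² + 0.11² + 0.28² = 0.0625 + 0.0144 + 0.0576 + 0.0121 + 0.0784 = 0.2250
B_III = 1 / 0.2250 = 4.4444
Ranking by B (broadest → narrowest): morphospecies IV (4.69) > morphospecies III (4.44) > morphospecies II (2.45) > morphospecies I (1.97)

morphospecies IV > morphospecies III > morphospecies II > morphospecies I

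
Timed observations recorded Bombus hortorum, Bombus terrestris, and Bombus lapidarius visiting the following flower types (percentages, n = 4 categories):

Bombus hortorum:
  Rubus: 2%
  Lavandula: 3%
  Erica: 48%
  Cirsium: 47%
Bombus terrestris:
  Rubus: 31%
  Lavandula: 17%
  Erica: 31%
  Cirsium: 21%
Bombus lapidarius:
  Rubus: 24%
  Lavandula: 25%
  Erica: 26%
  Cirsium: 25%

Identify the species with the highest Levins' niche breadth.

Bombus lapidarius

Convert percentages to proportions (divide by 100).
Σp_hortᵢ² = 0.02² + 0.03² + 0.48² + 0.47² = 0.0004 + 0.0009 + 0.2304 + 0.2209 = 0.4526
B_hort = 1 / 0.4526 = 2.2095
Σp_terrᵢ² = 0.31² + 0.17² + 0.31² + 0.21² = 0.0961 + 0.0289 + 0.0961 + 0.0441 = 0.2652
B_terr = 1 / 0.2652 = 3.7707
Σp_lapiᵢ² = 0.24² + 0.25² + 0.26² + 0.25² = 0.0576 + 0.0625 + 0.0676 + 0.0625 = 0.2502
B_lapi = 1 / 0.2502 = 3.9968
Highest B → broadest niche (most generalist): Bombus lapidarius (B = 4.00).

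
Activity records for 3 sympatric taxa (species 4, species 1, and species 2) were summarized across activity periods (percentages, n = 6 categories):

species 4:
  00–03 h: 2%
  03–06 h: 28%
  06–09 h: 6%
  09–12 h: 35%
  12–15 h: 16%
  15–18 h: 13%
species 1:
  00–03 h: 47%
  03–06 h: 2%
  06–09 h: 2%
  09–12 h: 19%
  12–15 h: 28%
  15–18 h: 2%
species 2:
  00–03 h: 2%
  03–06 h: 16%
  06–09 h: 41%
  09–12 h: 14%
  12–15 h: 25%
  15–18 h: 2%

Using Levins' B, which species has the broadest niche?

Convert percentages to proportions (divide by 100).
Σp_4ᵢ² = 0.02² + 0.28² + 0.06² + 0.35² + 0.16² + 0.13² = 0.0004 + 0.0784 + 0.0036 + 0.1225 + 0.0256 + 0.0169 = 0.2474
B_4 = 1 / 0.2474 = 4.0420
Σp_1ᵢ² = 0.47² + 0.02² + 0.02² + 0.19² + 0.28² + 0.02² = 0.2209 + 0.0004 + 0.0004 + 0.0361 + 0.0784 + 0.0004 = 0.3366
B_1 = 1 / 0.3366 = 2.9709
Σp_2ᵢ² = 0.02² + 0.16² + 0.41² + 0.14² + 0.25² + 0.02² = 0.0004 + 0.0256 + 0.1681 + 0.0196 + 0.0625 + 0.0004 = 0.2766
B_2 = 1 / 0.2766 = 3.6153
Highest B → broadest niche (most generalist): species 4 (B = 4.04).

species 4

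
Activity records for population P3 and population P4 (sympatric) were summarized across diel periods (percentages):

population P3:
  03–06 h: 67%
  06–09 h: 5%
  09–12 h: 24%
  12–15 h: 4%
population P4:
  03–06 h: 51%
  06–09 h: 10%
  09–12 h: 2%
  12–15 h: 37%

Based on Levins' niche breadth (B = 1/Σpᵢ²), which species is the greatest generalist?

Convert percentages to proportions (divide by 100).
Σp_P3ᵢ² = 0.67² + 0.05² + 0.24² + 0.04² = 0.4489 + 0.0025 + 0.0576 + 0.0016 = 0.5106
B_P3 = 1 / 0.5106 = 1.9585
Σp_P4ᵢ² = 0.51² + 0.10² + 0.02² + 0.37² = 0.2601 + 0.0100 + 0.0004 + 0.1369 = 0.4074
B_P4 = 1 / 0.4074 = 2.4546
Highest B → broadest niche (most generalist): population P4 (B = 2.45).

population P4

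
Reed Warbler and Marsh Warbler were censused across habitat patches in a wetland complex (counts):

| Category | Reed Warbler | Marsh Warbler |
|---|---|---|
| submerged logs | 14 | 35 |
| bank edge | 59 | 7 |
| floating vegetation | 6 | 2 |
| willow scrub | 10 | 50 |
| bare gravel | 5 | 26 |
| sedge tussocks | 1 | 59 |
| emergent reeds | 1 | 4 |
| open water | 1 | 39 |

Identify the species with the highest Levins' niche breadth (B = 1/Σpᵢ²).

Marsh Warbler

Proportions for Reed Warbler (n=97): 14/97=0.1443, 59/97=0.6082, 6/97=0.0619, 10/97=0.1031, 5/97=0.0515, 1/97=0.0103, 1/97=0.0103, 1/97=0.0103
Proportions for Marsh Warbler (n=222): 35/222=0.1577, 7/222=0.0315, 2/222=0.0090, 50/222=0.2252, 26/222=0.1171, 59/222=0.2658, 4/222=0.0180, 39/222=0.1757
Σp_Reedᵢ² = 0.1443² + 0.6082² + 0.0619² + 0.1031² + 0.0515² + 0.0103² + 0.0103² + 0.0103² = 0.020822 + 0.369907 + 0.003832 + 0.010630 + 0.002652 + 0.000106 + 0.000106 + 0.000106 = 0.408161
B_Reed = 1 / 0.408161 = 2.4500
Σp_Marsᵢ² = 0.1577² + 0.0315² + 0.0090² + 0.2252² + 0.1171² + 0.2658² + 0.0180² + 0.1757² = 0.024869 + 0.000992 + 0.000081 + 0.050715 + 0.013712 + 0.070650 + 0.000324 + 0.030870 = 0.192213
B_Mars = 1 / 0.192213 = 5.2026
Highest B → broadest niche (most generalist): Marsh Warbler (B = 5.20).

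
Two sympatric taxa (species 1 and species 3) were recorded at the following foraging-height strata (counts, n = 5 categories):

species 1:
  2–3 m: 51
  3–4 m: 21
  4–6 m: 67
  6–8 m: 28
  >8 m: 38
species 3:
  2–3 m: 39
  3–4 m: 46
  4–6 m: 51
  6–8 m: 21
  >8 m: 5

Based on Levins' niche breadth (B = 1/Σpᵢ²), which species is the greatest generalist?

Proportions for species 1 (n=205): 51/205=0.2488, 21/205=0.1024, 67/205=0.3268, 28/205=0.1366, 38/205=0.1854
Proportions for species 3 (n=162): 39/162=0.2407, 46/162=0.2840, 51/162=0.3148, 21/162=0.1296, 5/162=0.0309
Σp_1ᵢ² = 0.2488² + 0.1024² + 0.3268² + 0.1366² + 0.1854² = 0.061901 + 0.010486 + 0.106798 + 0.018660 + 0.034373 = 0.232218
B_1 = 1 / 0.232218 = 4.3063
Σp_3ᵢ² = 0.2407² + 0.2840² + 0.3148² + 0.1296² + 0.0309² = 0.057936 + 0.080656 + 0.099099 + 0.016796 + 0.000955 = 0.255442
B_3 = 1 / 0.255442 = 3.9148
Highest B → broadest niche (most generalist): species 1 (B = 4.31).

species 1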